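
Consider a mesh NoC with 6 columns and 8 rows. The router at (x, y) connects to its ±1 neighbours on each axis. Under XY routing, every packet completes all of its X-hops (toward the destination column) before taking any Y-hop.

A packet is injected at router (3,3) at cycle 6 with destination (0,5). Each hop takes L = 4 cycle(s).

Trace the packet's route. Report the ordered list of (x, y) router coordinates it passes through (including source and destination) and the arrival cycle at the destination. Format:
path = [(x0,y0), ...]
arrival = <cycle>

path = [(3,3), (2,3), (1,3), (0,3), (0,4), (0,5)]
arrival = 26

[0] x=3 y=3 t=6
[1] x=2 y=3 t=10 →W
[2] x=1 y=3 t=14 →W
[3] x=0 y=3 t=18 →W
[4] x=0 y=4 t=22 →N
[5] x=0 y=5 t=26 →N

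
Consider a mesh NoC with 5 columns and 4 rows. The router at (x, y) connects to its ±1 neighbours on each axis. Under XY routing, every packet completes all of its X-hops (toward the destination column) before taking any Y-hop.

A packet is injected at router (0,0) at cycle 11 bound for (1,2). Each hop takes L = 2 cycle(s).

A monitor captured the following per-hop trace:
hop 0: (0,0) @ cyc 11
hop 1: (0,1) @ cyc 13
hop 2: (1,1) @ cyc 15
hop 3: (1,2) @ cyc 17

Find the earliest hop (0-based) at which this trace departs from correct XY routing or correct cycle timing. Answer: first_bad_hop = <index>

  1: Δx=+0 Δy=+1 Δt=2 [BAD: Y-move but x=0≠1]

first_bad_hop = 1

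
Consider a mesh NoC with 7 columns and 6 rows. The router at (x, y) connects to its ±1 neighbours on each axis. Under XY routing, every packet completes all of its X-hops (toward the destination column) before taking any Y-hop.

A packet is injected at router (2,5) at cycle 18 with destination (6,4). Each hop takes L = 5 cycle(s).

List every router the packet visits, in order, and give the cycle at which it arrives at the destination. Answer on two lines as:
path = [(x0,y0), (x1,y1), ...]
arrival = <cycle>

#0 — 2,5 | c18
#1 — 3,5 | c23 | E
#2 — 4,5 | c28 | E
#3 — 5,5 | c33 | E
#4 — 6,5 | c38 | E
#5 — 6,4 | c43 | S

path = [(2,5), (3,5), (4,5), (5,5), (6,5), (6,4)]
arrival = 43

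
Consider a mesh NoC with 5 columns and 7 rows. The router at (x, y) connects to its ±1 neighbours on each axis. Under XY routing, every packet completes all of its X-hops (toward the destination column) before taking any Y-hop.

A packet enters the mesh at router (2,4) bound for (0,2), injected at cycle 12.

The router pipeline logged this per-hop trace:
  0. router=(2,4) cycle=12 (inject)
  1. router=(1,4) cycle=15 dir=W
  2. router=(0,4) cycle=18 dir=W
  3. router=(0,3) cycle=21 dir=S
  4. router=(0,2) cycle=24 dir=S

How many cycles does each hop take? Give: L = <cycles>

L = 3

Between hops 0 and 1 the cycle counter advances 15 − 12 = 3.
One hop costs L cycles, so L = 3.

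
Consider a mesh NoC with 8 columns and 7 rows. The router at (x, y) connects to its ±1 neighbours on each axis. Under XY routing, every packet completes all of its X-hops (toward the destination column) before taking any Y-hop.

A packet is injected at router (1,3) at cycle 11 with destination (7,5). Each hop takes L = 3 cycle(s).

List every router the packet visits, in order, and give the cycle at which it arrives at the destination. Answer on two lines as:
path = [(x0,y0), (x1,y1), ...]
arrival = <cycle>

path = [(1,3), (2,3), (3,3), (4,3), (5,3), (6,3), (7,3), (7,4), (7,5)]
arrival = 35

src (1,3)  cyc=11
E→(2,3)  cyc=14
E→(3,3)  cyc=17
E→(4,3)  cyc=20
E→(5,3)  cyc=23
E→(6,3)  cyc=26
E→(7,3)  cyc=29
N→(7,4)  cyc=32
N→(7,5)  cyc=35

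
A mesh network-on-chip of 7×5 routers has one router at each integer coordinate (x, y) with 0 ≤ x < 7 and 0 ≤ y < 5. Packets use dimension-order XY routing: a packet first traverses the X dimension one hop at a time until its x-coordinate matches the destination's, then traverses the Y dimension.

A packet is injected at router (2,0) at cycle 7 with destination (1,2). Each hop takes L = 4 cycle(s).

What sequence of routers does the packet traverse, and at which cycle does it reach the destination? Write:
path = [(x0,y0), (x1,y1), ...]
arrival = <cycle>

t=7: at (2,0)
t=11: at (1,0) after W
t=15: at (1,1) after N
t=19: at (1,2) after N

path = [(2,0), (1,0), (1,1), (1,2)]
arrival = 19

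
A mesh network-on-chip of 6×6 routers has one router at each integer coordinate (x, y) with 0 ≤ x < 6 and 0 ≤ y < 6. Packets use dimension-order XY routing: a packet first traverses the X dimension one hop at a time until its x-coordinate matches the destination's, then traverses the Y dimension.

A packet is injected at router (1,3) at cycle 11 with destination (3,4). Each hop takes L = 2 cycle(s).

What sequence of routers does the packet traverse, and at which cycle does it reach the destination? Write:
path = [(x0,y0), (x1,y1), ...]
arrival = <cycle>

hop 0: (1,3) @ cyc 11
hop 1: (2,3) @ cyc 13  [E]
hop 2: (3,3) @ cyc 15  [E]
hop 3: (3,4) @ cyc 17  [N]

path = [(1,3), (2,3), (3,3), (3,4)]
arrival = 17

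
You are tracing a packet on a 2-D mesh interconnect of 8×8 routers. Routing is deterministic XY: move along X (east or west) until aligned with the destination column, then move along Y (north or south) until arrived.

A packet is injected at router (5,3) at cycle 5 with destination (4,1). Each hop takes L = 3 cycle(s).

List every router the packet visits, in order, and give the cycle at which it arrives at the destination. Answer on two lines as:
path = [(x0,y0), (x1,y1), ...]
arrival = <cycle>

path = [(5,3), (4,3), (4,2), (4,1)]
arrival = 14

[0] x=5 y=3 t=5
[1] x=4 y=3 t=8 →W
[2] x=4 y=2 t=11 →S
[3] x=4 y=1 t=14 →S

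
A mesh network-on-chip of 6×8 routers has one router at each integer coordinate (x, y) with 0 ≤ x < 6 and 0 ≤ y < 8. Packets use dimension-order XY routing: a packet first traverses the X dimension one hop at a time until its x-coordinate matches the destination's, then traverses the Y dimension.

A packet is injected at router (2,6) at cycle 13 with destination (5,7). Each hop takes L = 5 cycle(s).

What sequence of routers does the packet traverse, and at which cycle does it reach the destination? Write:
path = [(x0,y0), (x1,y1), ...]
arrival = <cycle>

path = [(2,6), (3,6), (4,6), (5,6), (5,7)]
arrival = 33

hop 0: (2,6) @ cyc 13
hop 1: (3,6) @ cyc 18  [E]
hop 2: (4,6) @ cyc 23  [E]
hop 3: (5,6) @ cyc 28  [E]
hop 4: (5,7) @ cyc 33  [N]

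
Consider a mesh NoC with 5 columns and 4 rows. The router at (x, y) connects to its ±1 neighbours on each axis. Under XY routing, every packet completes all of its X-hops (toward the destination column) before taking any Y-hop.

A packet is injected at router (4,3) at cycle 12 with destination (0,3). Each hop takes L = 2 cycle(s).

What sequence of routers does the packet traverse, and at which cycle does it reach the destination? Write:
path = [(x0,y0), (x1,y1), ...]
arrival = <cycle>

path = [(4,3), (3,3), (2,3), (1,3), (0,3)]
arrival = 20

#0 — 4,3 | c12
#1 — 3,3 | c14 | W
#2 — 2,3 | c16 | W
#3 — 1,3 | c18 | W
#4 — 0,3 | c20 | W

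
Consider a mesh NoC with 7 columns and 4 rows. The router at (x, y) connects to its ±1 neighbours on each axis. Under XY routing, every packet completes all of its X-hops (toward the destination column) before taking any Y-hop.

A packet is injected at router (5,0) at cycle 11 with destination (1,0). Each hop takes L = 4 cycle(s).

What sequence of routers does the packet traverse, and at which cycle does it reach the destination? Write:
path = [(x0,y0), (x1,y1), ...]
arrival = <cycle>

[0] x=5 y=0 t=11
[1] x=4 y=0 t=15 →W
[2] x=3 y=0 t=19 →W
[3] x=2 y=0 t=23 →W
[4] x=1 y=0 t=27 →W

path = [(5,0), (4,0), (3,0), (2,0), (1,0)]
arrival = 27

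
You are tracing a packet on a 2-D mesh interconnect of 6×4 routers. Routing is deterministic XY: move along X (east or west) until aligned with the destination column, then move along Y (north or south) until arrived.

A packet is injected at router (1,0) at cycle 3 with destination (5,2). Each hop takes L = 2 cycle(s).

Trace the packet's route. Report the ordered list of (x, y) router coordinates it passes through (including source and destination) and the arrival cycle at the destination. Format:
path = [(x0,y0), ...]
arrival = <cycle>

path = [(1,0), (2,0), (3,0), (4,0), (5,0), (5,1), (5,2)]
arrival = 15

t=3: at (1,0)
t=5: at (2,0) after E
t=7: at (3,0) after E
t=9: at (4,0) after E
t=11: at (5,0) after E
t=13: at (5,1) after N
t=15: at (5,2) after N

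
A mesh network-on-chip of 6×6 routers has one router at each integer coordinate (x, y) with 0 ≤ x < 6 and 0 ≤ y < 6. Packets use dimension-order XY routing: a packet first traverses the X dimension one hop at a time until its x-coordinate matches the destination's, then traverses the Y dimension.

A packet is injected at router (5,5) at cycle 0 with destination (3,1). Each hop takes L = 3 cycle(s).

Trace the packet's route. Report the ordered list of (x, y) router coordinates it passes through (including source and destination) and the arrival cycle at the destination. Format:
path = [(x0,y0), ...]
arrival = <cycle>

#0 — 5,5 | c0
#1 — 4,5 | c3 | W
#2 — 3,5 | c6 | W
#3 — 3,4 | c9 | S
#4 — 3,3 | c12 | S
#5 — 3,2 | c15 | S
#6 — 3,1 | c18 | S

path = [(5,5), (4,5), (3,5), (3,4), (3,3), (3,2), (3,1)]
arrival = 18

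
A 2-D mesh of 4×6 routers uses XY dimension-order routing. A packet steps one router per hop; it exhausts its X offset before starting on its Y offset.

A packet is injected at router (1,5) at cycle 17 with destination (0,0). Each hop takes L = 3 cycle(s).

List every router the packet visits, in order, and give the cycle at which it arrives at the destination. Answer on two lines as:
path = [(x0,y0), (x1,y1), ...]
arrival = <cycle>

path = [(1,5), (0,5), (0,4), (0,3), (0,2), (0,1), (0,0)]
arrival = 35

  0. router=(1,5) cycle=17 (inject)
  1. router=(0,5) cycle=20 dir=W
  2. router=(0,4) cycle=23 dir=S
  3. router=(0,3) cycle=26 dir=S
  4. router=(0,2) cycle=29 dir=S
  5. router=(0,1) cycle=32 dir=S
  6. router=(0,0) cycle=35 dir=S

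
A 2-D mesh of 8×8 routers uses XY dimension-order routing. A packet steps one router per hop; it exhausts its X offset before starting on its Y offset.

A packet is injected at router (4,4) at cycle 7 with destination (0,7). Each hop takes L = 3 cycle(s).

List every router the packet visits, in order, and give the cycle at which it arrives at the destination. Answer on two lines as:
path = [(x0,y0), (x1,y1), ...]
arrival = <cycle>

path = [(4,4), (3,4), (2,4), (1,4), (0,4), (0,5), (0,6), (0,7)]
arrival = 28

src (4,4)  cyc=7
W→(3,4)  cyc=10
W→(2,4)  cyc=13
W→(1,4)  cyc=16
W→(0,4)  cyc=19
N→(0,5)  cyc=22
N→(0,6)  cyc=25
N→(0,7)  cyc=28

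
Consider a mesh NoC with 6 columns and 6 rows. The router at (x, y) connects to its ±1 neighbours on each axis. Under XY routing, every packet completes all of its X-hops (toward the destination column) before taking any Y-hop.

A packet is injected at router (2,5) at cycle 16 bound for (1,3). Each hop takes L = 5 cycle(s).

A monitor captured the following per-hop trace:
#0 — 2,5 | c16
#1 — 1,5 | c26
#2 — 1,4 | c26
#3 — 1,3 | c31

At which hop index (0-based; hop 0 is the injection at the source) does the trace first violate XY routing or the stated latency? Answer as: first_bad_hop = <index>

hop 1: step (-1,+0), +10 cyc — BAD: Δcyc=10≠L

first_bad_hop = 1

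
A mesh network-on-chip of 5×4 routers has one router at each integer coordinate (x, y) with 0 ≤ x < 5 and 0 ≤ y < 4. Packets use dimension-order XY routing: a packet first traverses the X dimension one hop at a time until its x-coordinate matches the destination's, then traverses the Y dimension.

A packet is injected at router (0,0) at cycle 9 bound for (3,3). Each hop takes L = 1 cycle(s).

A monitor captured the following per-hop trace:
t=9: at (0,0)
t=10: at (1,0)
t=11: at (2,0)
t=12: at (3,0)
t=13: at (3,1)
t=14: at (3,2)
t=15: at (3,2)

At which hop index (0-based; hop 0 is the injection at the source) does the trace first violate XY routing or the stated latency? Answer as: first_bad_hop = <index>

hop 1: step (+1,+0), +1 cyc — ok
hop 2: step (+1,+0), +1 cyc — ok
hop 3: step (+1,+0), +1 cyc — ok
hop 4: step (+0,+1), +1 cyc — ok
hop 5: step (+0,+1), +1 cyc — ok
hop 6: step (+0,+0), +1 cyc — BAD: non-unit step

first_bad_hop = 6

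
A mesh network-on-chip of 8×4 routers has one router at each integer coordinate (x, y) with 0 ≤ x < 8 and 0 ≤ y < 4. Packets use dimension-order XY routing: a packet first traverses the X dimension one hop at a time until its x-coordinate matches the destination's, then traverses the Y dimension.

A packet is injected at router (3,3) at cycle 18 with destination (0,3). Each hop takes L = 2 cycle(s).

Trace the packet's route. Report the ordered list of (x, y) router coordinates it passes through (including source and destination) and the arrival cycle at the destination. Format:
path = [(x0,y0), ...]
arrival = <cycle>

path = [(3,3), (2,3), (1,3), (0,3)]
arrival = 24

[0] x=3 y=3 t=18
[1] x=2 y=3 t=20 →W
[2] x=1 y=3 t=22 →W
[3] x=0 y=3 t=24 →W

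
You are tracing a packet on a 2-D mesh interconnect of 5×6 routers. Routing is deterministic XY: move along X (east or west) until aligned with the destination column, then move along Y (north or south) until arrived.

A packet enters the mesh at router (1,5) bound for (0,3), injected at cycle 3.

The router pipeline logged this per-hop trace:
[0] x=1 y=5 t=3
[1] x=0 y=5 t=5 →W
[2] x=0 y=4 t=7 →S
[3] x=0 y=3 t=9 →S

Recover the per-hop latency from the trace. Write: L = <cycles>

L = 2

Δcyc across hop 0→1: 5 − 3 = 2.
One hop costs L cycles, so L = 2.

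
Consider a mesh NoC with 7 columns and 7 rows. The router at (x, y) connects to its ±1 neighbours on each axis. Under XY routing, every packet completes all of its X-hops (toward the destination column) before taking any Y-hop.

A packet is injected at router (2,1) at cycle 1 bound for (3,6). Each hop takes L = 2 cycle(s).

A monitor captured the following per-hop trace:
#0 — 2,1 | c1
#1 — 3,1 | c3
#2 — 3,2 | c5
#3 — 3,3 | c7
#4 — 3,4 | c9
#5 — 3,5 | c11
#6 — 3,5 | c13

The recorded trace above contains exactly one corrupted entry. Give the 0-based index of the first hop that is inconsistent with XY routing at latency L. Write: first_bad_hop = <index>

first_bad_hop = 6

check 1→ d=(1,0) cyc+2: ok
check 2→ d=(0,1) cyc+2: ok
check 3→ d=(0,1) cyc+2: ok
check 4→ d=(0,1) cyc+2: ok
check 5→ d=(0,1) cyc+2: ok
check 6→ d=(0,0) cyc+2: BAD: non-unit step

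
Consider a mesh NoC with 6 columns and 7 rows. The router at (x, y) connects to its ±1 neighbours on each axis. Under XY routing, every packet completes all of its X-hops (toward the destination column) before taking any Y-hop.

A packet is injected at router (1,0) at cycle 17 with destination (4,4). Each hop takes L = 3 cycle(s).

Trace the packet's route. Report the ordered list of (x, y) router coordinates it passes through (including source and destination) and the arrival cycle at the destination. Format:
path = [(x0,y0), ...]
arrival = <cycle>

#0 — 1,0 | c17
#1 — 2,0 | c20 | E
#2 — 3,0 | c23 | E
#3 — 4,0 | c26 | E
#4 — 4,1 | c29 | N
#5 — 4,2 | c32 | N
#6 — 4,3 | c35 | N
#7 — 4,4 | c38 | N

path = [(1,0), (2,0), (3,0), (4,0), (4,1), (4,2), (4,3), (4,4)]
arrival = 38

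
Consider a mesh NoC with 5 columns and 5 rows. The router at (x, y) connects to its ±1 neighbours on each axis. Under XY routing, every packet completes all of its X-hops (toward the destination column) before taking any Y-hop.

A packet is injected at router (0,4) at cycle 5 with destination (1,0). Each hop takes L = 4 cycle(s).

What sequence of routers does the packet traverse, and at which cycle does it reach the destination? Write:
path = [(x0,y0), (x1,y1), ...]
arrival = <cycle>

path = [(0,4), (1,4), (1,3), (1,2), (1,1), (1,0)]
arrival = 25

[0] x=0 y=4 t=5
[1] x=1 y=4 t=9 →E
[2] x=1 y=3 t=13 →S
[3] x=1 y=2 t=17 →S
[4] x=1 y=1 t=21 →S
[5] x=1 y=0 t=25 →S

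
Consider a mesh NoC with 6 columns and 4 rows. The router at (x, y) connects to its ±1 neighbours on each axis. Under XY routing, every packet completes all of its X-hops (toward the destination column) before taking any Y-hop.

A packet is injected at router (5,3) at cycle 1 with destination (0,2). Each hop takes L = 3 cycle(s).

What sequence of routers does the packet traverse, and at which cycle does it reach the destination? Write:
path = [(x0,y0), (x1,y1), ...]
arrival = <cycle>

  0. router=(5,3) cycle=1 (inject)
  1. router=(4,3) cycle=4 dir=W
  2. router=(3,3) cycle=7 dir=W
  3. router=(2,3) cycle=10 dir=W
  4. router=(1,3) cycle=13 dir=W
  5. router=(0,3) cycle=16 dir=W
  6. router=(0,2) cycle=19 dir=S

path = [(5,3), (4,3), (3,3), (2,3), (1,3), (0,3), (0,2)]
arrival = 19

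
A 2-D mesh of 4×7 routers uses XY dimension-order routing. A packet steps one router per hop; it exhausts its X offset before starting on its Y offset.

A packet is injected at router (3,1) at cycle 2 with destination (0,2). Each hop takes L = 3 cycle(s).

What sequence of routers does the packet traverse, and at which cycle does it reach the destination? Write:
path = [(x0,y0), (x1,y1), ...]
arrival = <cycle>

[0] x=3 y=1 t=2
[1] x=2 y=1 t=5 →W
[2] x=1 y=1 t=8 →W
[3] x=0 y=1 t=11 →W
[4] x=0 y=2 t=14 →N

path = [(3,1), (2,1), (1,1), (0,1), (0,2)]
arrival = 14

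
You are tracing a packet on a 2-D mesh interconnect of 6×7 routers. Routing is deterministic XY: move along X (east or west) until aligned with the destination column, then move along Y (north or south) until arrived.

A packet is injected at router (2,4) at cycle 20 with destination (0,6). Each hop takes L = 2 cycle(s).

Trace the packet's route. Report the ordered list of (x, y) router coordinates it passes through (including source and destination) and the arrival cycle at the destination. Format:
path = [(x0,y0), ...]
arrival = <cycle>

path = [(2,4), (1,4), (0,4), (0,5), (0,6)]
arrival = 28

t=20: at (2,4)
t=22: at (1,4) after W
t=24: at (0,4) after W
t=26: at (0,5) after N
t=28: at (0,6) after N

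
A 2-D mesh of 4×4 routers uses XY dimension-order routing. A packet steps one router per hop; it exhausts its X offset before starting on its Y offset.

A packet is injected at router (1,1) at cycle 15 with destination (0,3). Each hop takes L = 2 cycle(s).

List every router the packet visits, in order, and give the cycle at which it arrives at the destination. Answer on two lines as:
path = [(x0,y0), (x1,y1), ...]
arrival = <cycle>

path = [(1,1), (0,1), (0,2), (0,3)]
arrival = 21

src (1,1)  cyc=15
W→(0,1)  cyc=17
N→(0,2)  cyc=19
N→(0,3)  cyc=21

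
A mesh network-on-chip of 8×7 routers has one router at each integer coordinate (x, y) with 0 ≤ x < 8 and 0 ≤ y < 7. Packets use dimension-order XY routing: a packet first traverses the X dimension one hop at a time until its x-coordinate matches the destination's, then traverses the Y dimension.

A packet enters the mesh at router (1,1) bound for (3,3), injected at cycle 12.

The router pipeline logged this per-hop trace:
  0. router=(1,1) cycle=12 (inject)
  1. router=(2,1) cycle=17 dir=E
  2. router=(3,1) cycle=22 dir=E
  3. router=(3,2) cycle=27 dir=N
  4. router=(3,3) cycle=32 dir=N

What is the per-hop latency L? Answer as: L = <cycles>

Δcyc across hop 0→1: 17 − 12 = 5.
Per-hop latency L = Δcyc = 5.

L = 5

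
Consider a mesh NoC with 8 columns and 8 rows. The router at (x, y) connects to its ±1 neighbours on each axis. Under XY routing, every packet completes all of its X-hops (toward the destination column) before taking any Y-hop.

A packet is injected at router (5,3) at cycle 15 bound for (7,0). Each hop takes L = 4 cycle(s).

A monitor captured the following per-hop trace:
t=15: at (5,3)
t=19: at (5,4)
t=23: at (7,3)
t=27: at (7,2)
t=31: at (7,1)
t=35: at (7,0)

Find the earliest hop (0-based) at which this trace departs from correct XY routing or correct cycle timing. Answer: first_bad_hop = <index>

first_bad_hop = 1

hop 1: step (+0,+1), +4 cyc — BAD: Y-move but x=5≠7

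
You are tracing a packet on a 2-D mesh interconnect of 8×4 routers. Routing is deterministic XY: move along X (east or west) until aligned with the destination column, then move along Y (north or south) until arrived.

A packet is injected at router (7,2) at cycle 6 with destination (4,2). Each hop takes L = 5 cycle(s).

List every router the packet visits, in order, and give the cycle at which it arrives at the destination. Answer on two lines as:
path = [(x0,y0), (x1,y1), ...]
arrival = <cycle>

#0 — 7,2 | c6
#1 — 6,2 | c11 | W
#2 — 5,2 | c16 | W
#3 — 4,2 | c21 | W

path = [(7,2), (6,2), (5,2), (4,2)]
arrival = 21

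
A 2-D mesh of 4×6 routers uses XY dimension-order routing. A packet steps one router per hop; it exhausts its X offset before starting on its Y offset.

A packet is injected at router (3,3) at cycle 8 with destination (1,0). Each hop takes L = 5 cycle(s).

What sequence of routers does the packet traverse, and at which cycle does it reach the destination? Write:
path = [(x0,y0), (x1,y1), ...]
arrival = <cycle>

t=8: at (3,3)
t=13: at (2,3) after W
t=18: at (1,3) after W
t=23: at (1,2) after S
t=28: at (1,1) after S
t=33: at (1,0) after S

path = [(3,3), (2,3), (1,3), (1,2), (1,1), (1,0)]
arrival = 33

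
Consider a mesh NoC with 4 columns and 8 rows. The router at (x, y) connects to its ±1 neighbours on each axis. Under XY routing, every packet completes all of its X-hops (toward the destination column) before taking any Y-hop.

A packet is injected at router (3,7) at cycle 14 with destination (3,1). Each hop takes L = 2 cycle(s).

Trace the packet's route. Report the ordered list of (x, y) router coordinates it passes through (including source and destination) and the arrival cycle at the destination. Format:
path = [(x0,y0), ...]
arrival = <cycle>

src (3,7)  cyc=14
S→(3,6)  cyc=16
S→(3,5)  cyc=18
S→(3,4)  cyc=20
S→(3,3)  cyc=22
S→(3,2)  cyc=24
S→(3,1)  cyc=26

path = [(3,7), (3,6), (3,5), (3,4), (3,3), (3,2), (3,1)]
arrival = 26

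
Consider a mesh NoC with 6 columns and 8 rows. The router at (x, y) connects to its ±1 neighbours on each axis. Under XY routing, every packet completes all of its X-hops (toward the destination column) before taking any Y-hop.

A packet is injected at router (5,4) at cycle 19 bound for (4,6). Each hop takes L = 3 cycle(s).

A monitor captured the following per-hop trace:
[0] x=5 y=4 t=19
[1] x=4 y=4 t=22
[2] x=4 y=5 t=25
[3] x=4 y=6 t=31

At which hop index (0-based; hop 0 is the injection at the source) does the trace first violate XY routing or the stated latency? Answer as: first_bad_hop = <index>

hop 1: step (-1,+0), +3 cyc — ok
hop 2: step (+0,+1), +3 cyc — ok
hop 3: step (+0,+1), +6 cyc — BAD: Δcyc=6≠L

first_bad_hop = 3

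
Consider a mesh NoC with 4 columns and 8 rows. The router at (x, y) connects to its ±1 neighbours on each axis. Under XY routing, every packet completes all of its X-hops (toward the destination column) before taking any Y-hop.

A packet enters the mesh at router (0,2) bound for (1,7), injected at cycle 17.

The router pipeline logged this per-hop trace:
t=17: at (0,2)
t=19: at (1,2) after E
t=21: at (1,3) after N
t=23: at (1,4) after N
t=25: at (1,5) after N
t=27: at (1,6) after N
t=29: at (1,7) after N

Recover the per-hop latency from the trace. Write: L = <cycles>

L = 2

cyc[1] − cyc[0] = 19 − 17 = 2.
Per-hop latency L = Δcyc = 2.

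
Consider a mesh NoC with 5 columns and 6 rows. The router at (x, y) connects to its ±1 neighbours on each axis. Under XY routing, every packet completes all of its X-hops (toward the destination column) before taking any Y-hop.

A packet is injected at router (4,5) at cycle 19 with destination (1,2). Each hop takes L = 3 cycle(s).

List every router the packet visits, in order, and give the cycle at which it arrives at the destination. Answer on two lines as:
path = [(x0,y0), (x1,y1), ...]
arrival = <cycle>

path = [(4,5), (3,5), (2,5), (1,5), (1,4), (1,3), (1,2)]
arrival = 37

#0 — 4,5 | c19
#1 — 3,5 | c22 | W
#2 — 2,5 | c25 | W
#3 — 1,5 | c28 | W
#4 — 1,4 | c31 | S
#5 — 1,3 | c34 | S
#6 — 1,2 | c37 | S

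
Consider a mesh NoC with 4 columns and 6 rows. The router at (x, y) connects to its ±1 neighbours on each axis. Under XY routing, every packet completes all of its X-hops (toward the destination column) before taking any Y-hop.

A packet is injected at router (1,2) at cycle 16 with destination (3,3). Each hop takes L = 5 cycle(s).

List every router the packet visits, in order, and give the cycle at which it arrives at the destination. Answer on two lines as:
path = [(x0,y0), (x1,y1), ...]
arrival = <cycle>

#0 — 1,2 | c16
#1 — 2,2 | c21 | E
#2 — 3,2 | c26 | E
#3 — 3,3 | c31 | N

path = [(1,2), (2,2), (3,2), (3,3)]
arrival = 31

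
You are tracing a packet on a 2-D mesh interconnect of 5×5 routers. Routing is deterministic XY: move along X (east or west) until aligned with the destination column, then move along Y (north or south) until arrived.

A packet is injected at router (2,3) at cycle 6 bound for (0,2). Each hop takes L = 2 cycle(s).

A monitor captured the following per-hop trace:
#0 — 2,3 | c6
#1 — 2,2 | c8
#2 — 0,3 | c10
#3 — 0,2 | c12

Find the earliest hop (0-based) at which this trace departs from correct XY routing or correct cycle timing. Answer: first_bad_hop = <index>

first_bad_hop = 1

hop 1: step (+0,-1), +2 cyc — BAD: Y-move but x=2≠0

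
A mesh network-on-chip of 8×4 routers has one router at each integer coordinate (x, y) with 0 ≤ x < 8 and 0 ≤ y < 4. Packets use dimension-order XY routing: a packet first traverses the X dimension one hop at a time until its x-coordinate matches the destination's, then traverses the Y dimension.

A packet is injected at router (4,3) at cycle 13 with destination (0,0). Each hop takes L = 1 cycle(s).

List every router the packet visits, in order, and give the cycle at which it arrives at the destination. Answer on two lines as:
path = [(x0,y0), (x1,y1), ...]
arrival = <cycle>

hop 0: (4,3) @ cyc 13
hop 1: (3,3) @ cyc 14  [W]
hop 2: (2,3) @ cyc 15  [W]
hop 3: (1,3) @ cyc 16  [W]
hop 4: (0,3) @ cyc 17  [W]
hop 5: (0,2) @ cyc 18  [S]
hop 6: (0,1) @ cyc 19  [S]
hop 7: (0,0) @ cyc 20  [S]

path = [(4,3), (3,3), (2,3), (1,3), (0,3), (0,2), (0,1), (0,0)]
arrival = 20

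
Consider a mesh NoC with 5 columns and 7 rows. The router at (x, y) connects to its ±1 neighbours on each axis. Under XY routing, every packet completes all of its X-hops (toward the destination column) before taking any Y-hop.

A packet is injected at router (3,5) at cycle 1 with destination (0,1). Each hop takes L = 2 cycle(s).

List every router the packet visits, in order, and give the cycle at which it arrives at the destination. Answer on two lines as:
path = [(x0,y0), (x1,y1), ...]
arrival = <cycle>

path = [(3,5), (2,5), (1,5), (0,5), (0,4), (0,3), (0,2), (0,1)]
arrival = 15

[0] x=3 y=5 t=1
[1] x=2 y=5 t=3 →W
[2] x=1 y=5 t=5 →W
[3] x=0 y=5 t=7 →W
[4] x=0 y=4 t=9 →S
[5] x=0 y=3 t=11 →S
[6] x=0 y=2 t=13 →S
[7] x=0 y=1 t=15 →S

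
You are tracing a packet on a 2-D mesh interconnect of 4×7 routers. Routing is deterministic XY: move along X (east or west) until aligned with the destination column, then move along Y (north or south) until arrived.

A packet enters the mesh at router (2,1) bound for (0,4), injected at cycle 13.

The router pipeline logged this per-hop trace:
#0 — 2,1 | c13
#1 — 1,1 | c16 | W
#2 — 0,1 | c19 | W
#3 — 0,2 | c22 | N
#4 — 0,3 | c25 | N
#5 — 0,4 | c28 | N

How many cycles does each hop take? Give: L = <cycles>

From hop 0 (13) to hop 1 (16): +3 cycles.
That increment is L by definition: L = 3.

L = 3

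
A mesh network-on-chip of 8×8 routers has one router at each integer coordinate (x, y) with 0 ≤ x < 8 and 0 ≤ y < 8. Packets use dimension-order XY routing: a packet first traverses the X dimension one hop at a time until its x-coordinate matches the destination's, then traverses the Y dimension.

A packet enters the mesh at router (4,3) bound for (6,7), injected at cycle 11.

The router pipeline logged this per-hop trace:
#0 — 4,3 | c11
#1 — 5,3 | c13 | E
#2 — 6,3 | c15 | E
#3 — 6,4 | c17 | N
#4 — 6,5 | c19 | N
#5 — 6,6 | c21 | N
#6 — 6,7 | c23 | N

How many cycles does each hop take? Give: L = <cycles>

Between hops 0 and 1 the cycle counter advances 13 − 11 = 2.
Per-hop latency L = Δcyc = 2.

L = 2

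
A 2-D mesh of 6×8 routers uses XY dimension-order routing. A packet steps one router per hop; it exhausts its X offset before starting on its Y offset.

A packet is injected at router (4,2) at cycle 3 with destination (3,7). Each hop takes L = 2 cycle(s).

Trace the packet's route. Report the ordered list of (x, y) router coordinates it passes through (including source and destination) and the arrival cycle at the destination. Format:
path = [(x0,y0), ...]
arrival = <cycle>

[0] x=4 y=2 t=3
[1] x=3 y=2 t=5 →W
[2] x=3 y=3 t=7 →N
[3] x=3 y=4 t=9 →N
[4] x=3 y=5 t=11 →N
[5] x=3 y=6 t=13 →N
[6] x=3 y=7 t=15 →N

path = [(4,2), (3,2), (3,3), (3,4), (3,5), (3,6), (3,7)]
arrival = 15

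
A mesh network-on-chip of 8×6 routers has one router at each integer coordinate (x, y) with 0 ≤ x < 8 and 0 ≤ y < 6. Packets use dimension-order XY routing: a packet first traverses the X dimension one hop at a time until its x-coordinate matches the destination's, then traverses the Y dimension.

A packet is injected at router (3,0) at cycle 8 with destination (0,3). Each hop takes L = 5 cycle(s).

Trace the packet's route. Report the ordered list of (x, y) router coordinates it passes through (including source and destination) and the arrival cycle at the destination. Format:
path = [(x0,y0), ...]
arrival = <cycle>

[0] x=3 y=0 t=8
[1] x=2 y=0 t=13 →W
[2] x=1 y=0 t=18 →W
[3] x=0 y=0 t=23 →W
[4] x=0 y=1 t=28 →N
[5] x=0 y=2 t=33 →N
[6] x=0 y=3 t=38 →N

path = [(3,0), (2,0), (1,0), (0,0), (0,1), (0,2), (0,3)]
arrival = 38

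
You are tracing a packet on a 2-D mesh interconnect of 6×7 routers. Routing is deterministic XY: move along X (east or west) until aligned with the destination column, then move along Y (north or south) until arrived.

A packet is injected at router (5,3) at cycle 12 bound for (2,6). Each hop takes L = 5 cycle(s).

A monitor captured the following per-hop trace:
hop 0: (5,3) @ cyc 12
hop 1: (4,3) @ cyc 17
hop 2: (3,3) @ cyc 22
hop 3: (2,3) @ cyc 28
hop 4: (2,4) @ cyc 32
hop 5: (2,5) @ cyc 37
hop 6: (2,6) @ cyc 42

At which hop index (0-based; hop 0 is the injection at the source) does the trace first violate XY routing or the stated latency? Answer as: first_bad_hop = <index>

first_bad_hop = 3

[1] (-1,+0) / 5c ⇒ ok
[2] (-1,+0) / 5c ⇒ ok
[3] (-1,+0) / 6c ⇒ BAD: Δcyc=6≠L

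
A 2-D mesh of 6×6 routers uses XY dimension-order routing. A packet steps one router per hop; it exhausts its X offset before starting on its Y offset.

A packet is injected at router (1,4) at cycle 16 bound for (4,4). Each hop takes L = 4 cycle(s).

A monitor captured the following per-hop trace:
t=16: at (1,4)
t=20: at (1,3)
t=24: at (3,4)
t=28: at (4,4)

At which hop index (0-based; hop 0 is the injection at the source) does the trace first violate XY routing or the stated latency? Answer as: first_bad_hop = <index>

check 1→ d=(0,-1) cyc+4: BAD: Y-move but x=1≠4

first_bad_hop = 1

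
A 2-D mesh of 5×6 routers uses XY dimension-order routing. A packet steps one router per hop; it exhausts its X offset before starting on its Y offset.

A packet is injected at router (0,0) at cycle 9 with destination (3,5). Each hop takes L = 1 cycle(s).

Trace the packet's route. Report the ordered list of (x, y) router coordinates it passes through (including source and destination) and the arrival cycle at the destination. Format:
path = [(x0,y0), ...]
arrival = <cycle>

path = [(0,0), (1,0), (2,0), (3,0), (3,1), (3,2), (3,3), (3,4), (3,5)]
arrival = 17

src (0,0)  cyc=9
E→(1,0)  cyc=10
E→(2,0)  cyc=11
E→(3,0)  cyc=12
N→(3,1)  cyc=13
N→(3,2)  cyc=14
N→(3,3)  cyc=15
N→(3,4)  cyc=16
N→(3,5)  cyc=17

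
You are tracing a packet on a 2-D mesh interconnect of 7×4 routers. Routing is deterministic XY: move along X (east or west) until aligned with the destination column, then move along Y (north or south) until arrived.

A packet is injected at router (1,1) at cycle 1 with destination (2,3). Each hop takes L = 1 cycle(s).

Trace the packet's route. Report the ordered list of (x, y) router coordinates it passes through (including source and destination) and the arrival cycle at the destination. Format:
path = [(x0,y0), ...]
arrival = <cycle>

src (1,1)  cyc=1
E→(2,1)  cyc=2
N→(2,2)  cyc=3
N→(2,3)  cyc=4

path = [(1,1), (2,1), (2,2), (2,3)]
arrival = 4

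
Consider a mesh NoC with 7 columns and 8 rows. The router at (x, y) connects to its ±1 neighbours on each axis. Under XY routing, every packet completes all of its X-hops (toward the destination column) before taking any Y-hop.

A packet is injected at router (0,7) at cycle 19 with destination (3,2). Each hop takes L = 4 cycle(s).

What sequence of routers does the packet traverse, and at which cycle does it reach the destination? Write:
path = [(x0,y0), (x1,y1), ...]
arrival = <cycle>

src (0,7)  cyc=19
E→(1,7)  cyc=23
E→(2,7)  cyc=27
E→(3,7)  cyc=31
S→(3,6)  cyc=35
S→(3,5)  cyc=39
S→(3,4)  cyc=43
S→(3,3)  cyc=47
S→(3,2)  cyc=51

path = [(0,7), (1,7), (2,7), (3,7), (3,6), (3,5), (3,4), (3,3), (3,2)]
arrival = 51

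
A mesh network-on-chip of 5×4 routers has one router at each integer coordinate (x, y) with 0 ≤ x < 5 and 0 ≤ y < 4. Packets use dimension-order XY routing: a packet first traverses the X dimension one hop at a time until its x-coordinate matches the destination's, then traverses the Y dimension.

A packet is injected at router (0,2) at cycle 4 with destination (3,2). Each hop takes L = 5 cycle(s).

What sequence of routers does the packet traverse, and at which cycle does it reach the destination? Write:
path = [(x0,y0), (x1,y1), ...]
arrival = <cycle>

path = [(0,2), (1,2), (2,2), (3,2)]
arrival = 19

hop 0: (0,2) @ cyc 4
hop 1: (1,2) @ cyc 9  [E]
hop 2: (2,2) @ cyc 14  [E]
hop 3: (3,2) @ cyc 19  [E]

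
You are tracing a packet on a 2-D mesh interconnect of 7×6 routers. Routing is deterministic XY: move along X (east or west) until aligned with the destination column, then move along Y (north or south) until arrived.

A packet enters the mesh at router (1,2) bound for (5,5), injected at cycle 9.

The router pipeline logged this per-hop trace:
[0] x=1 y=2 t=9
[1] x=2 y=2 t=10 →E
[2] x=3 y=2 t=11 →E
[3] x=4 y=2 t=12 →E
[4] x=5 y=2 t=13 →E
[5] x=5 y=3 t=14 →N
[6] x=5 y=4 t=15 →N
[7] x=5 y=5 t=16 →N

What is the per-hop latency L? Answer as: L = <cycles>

L = 1

cyc[1] − cyc[0] = 10 − 9 = 1.
That increment is L by definition: L = 1.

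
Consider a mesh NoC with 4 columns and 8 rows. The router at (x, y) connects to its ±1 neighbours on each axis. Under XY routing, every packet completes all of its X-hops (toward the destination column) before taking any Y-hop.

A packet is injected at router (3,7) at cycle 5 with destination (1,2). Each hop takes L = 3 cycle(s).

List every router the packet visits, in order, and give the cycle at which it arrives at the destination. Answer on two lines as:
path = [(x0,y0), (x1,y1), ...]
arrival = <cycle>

hop 0: (3,7) @ cyc 5
hop 1: (2,7) @ cyc 8  [W]
hop 2: (1,7) @ cyc 11  [W]
hop 3: (1,6) @ cyc 14  [S]
hop 4: (1,5) @ cyc 17  [S]
hop 5: (1,4) @ cyc 20  [S]
hop 6: (1,3) @ cyc 23  [S]
hop 7: (1,2) @ cyc 26  [S]

path = [(3,7), (2,7), (1,7), (1,6), (1,5), (1,4), (1,3), (1,2)]
arrival = 26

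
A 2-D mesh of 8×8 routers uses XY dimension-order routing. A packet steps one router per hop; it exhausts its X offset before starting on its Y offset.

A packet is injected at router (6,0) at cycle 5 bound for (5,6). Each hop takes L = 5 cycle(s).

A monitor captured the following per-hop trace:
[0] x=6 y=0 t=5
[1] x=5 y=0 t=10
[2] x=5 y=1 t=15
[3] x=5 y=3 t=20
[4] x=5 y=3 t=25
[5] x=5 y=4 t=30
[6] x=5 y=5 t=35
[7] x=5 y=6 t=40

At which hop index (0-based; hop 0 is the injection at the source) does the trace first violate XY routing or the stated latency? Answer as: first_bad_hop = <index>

  1: Δx=-1 Δy=+0 Δt=5 [ok]
  2: Δx=+0 Δy=+1 Δt=5 [ok]
  3: Δx=+0 Δy=+2 Δt=5 [BAD: non-unit step]

first_bad_hop = 3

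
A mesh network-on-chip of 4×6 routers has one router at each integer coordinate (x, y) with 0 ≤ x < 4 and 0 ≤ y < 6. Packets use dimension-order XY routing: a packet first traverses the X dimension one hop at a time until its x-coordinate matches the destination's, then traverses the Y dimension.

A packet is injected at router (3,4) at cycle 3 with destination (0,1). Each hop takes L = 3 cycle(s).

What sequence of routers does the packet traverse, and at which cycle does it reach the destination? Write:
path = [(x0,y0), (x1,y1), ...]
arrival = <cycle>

  0. router=(3,4) cycle=3 (inject)
  1. router=(2,4) cycle=6 dir=W
  2. router=(1,4) cycle=9 dir=W
  3. router=(0,4) cycle=12 dir=W
  4. router=(0,3) cycle=15 dir=S
  5. router=(0,2) cycle=18 dir=S
  6. router=(0,1) cycle=21 dir=S

path = [(3,4), (2,4), (1,4), (0,4), (0,3), (0,2), (0,1)]
arrival = 21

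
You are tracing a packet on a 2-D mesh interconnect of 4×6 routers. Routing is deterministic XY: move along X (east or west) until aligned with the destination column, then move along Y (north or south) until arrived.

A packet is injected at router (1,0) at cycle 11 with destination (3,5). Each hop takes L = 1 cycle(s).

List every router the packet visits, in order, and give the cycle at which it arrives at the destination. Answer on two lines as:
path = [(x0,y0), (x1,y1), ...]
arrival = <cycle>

#0 — 1,0 | c11
#1 — 2,0 | c12 | E
#2 — 3,0 | c13 | E
#3 — 3,1 | c14 | N
#4 — 3,2 | c15 | N
#5 — 3,3 | c16 | N
#6 — 3,4 | c17 | N
#7 — 3,5 | c18 | N

path = [(1,0), (2,0), (3,0), (3,1), (3,2), (3,3), (3,4), (3,5)]
arrival = 18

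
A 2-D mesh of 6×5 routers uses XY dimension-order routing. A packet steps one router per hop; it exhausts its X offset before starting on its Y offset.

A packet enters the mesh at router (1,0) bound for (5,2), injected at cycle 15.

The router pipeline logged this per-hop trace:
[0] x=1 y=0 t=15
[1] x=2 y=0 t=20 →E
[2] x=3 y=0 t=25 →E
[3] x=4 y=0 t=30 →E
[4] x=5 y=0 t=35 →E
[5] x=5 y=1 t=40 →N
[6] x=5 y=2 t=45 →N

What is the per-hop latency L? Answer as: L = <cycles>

From hop 0 (15) to hop 1 (20): +5 cycles.
That increment is L by definition: L = 5.

L = 5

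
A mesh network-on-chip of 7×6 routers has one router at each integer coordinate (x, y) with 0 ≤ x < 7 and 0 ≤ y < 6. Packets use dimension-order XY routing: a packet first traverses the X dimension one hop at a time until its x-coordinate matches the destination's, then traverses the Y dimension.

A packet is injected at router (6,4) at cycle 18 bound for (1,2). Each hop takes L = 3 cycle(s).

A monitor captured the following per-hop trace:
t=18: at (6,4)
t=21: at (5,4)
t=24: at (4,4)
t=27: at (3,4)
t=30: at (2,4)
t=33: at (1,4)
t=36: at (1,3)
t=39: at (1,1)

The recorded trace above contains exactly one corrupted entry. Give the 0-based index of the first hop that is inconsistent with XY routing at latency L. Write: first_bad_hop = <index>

hop 1: step (-1,+0), +3 cyc — ok
hop 2: step (-1,+0), +3 cyc — ok
hop 3: step (-1,+0), +3 cyc — ok
hop 4: step (-1,+0), +3 cyc — ok
hop 5: step (-1,+0), +3 cyc — ok
hop 6: step (+0,-1), +3 cyc — ok
hop 7: step (+0,-2), +3 cyc — BAD: non-unit step

first_bad_hop = 7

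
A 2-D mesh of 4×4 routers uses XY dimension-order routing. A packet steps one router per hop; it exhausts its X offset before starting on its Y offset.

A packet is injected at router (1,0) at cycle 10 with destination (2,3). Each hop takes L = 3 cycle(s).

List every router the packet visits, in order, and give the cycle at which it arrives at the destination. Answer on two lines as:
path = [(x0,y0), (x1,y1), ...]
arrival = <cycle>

#0 — 1,0 | c10
#1 — 2,0 | c13 | E
#2 — 2,1 | c16 | N
#3 — 2,2 | c19 | N
#4 — 2,3 | c22 | N

path = [(1,0), (2,0), (2,1), (2,2), (2,3)]
arrival = 22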